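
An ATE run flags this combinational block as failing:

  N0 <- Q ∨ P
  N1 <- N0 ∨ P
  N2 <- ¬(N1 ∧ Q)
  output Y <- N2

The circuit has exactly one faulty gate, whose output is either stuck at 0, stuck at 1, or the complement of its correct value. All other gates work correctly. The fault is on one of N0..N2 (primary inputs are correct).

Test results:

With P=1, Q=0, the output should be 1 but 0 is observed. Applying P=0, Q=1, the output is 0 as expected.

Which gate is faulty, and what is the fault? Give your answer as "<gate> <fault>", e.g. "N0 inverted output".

N2 stuck-at-0

Fault-free values for test 1 (P=1, Q=0): N0=1, N1=1, N2=1, giving Y=1. Observed 0.
Test 1: faults giving observed 0 are {N2 stuck-at-0, N2 inverted output}.
Test 2 (P=0, Q=1): fault-free N0=1, N1=1, N2=0 → 0; observed 0. Eliminates N2 inverted output.
Only N2 stuck-at-0 is consistent with every test.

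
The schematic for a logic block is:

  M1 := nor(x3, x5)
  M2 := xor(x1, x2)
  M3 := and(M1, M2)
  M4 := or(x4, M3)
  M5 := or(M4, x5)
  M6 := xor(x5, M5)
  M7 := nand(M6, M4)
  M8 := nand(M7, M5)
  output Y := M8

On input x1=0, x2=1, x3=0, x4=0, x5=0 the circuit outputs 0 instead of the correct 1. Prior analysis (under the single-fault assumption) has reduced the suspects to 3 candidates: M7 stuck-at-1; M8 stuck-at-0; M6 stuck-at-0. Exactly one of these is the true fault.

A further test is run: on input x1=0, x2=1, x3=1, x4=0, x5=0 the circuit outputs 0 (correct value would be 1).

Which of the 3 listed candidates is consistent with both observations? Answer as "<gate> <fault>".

Evaluate each candidate on input x1=0, x2=1, x3=1, x4=0, x5=0:
  M7 stuck-at-1: M1=0, M2=1, M3=0, M4=0, M5=0, M6=0, M7=1 [stuck-at-1], M8=1 → 1 — eliminated
  M8 stuck-at-0: M1=0, M2=1, M3=0, M4=0, M5=0, M6=0, M7=1, M8=0 [stuck-at-0] → 0 — matches
  M6 stuck-at-0: M1=0, M2=1, M3=0, M4=0, M5=0, M6=0 [stuck-at-0], M7=1, M8=1 → 1 — eliminated
Only M8 stuck-at-0 reproduces the observed 0.

M8 stuck-at-0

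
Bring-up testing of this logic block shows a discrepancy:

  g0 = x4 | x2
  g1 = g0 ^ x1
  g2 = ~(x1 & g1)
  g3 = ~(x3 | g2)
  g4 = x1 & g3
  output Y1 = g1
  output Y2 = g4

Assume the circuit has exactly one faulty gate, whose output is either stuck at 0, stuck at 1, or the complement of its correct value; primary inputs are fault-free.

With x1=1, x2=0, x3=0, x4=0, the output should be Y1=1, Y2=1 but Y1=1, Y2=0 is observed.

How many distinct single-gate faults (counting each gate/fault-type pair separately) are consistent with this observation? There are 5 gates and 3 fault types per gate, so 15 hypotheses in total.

6

Fault-free: g0=0, g1=1, g2=0, g3=1, g4=1 → Y1=1, Y2=1. Observed Y1=1, Y2=0.
  g0: none of the 3 fault types match ✗
  g1: none of the 3 fault types match ✗
  g2: stuck-at-1, inverted output ✓; others ✗
  g3: stuck-at-0, inverted output ✓; others ✗
  g4: stuck-at-0, inverted output ✓; others ✗
Consistent faults: {g2 stuck-at-1, g2 inverted output, g3 stuck-at-0, g3 inverted output, g4 stuck-at-0, g4 inverted output} — 6 in all.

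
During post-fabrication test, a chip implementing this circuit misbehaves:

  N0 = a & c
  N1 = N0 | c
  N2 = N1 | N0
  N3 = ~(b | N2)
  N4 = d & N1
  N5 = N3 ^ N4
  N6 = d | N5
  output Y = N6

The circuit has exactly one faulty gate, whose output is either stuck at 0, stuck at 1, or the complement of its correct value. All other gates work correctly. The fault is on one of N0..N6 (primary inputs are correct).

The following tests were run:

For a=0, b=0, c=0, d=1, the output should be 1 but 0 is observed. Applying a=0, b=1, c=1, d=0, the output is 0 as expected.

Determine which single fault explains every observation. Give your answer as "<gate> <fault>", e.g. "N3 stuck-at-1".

N6 stuck-at-0

Fault-free values for test 1 (a=0, b=0, c=0, d=1): N0=0, N1=0, N2=0, N3=1, N4=0, N5=1, N6=1, giving Y=1. Observed 0.
Test 1: faults giving observed 0 are {N6 stuck-at-0, N6 inverted output}.
Test 2 (a=0, b=1, c=1, d=0): fault-free N0=0, N1=1, N2=1, N3=0, N4=0, N5=0, N6=0 → 0; observed 0. Eliminates N6 inverted output.
Only N6 stuck-at-0 is consistent with every test.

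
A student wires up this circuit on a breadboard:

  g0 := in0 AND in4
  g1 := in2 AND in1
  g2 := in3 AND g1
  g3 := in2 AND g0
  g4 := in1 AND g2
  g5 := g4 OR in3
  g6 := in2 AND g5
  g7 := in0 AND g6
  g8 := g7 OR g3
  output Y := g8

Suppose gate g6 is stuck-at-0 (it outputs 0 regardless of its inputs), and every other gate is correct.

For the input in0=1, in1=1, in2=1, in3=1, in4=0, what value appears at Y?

0

Propagate with g6 forced: g0=0, g1=1, g2=1, g3=0, g4=1, g5=1, g6=0 [stuck-at-0], g7=0, g8=0.
So Y = 0. (Without the fault it would be 1.)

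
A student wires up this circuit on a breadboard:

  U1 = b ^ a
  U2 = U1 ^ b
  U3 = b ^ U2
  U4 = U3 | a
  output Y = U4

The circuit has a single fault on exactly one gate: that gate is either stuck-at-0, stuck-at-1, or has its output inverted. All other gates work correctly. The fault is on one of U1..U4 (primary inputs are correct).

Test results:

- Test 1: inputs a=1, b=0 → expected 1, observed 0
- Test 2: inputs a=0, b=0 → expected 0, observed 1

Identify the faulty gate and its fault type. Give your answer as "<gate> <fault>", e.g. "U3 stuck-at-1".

Fault-free values for test 1 (a=1, b=0): U1=1, U2=1, U3=1, U4=1, giving Y=1. Observed 0.
Test 1: faults giving observed 0 are {U4 stuck-at-0, U4 inverted output}.
Test 2 (a=0, b=0): fault-free U1=0, U2=0, U3=0, U4=0 → 0; observed 1. Eliminates U4 stuck-at-0.
Only U4 inverted output is consistent with every test.

U4 inverted output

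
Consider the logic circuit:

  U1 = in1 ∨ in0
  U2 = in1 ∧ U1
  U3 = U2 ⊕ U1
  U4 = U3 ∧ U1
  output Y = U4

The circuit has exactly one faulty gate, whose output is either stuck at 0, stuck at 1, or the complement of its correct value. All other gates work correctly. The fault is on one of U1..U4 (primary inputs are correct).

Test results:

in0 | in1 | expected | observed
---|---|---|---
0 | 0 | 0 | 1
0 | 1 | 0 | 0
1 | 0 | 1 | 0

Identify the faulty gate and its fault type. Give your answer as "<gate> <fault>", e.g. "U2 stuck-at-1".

Fault-free values for test 1 (in0=0, in1=0): U1=0, U2=0, U3=0, U4=0, giving Y=0. Observed 1.
Test 1: faults giving observed 1 are {U1 stuck-at-1, U1 inverted output, U4 stuck-at-1, U4 inverted output}.
Test 2 (in0=0, in1=1): fault-free U1=1, U2=1, U3=0, U4=0 → 0; observed 0. Eliminates U4 stuck-at-1, U4 inverted output.
Test 3 (in0=1, in1=0): fault-free U1=1, U2=0, U3=1, U4=1 → 1; observed 0. Eliminates U1 stuck-at-1.
Only U1 inverted output is consistent with every test.

U1 inverted output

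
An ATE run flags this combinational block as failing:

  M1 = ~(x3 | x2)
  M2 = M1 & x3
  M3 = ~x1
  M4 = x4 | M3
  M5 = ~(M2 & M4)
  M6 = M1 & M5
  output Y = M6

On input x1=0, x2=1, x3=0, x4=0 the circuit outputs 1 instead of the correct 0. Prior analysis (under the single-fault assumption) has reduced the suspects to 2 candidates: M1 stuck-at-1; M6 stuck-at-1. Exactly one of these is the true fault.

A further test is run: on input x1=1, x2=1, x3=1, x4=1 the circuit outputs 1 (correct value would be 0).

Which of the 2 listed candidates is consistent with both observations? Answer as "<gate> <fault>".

M6 stuck-at-1

Evaluate each candidate on input x1=1, x2=1, x3=1, x4=1:
  M1 stuck-at-1: M1=1 [stuck-at-1], M2=1, M3=0, M4=1, M5=0, M6=0 → 0 — eliminated
  M6 stuck-at-1: M1=0, M2=0, M3=0, M4=1, M5=1, M6=1 [stuck-at-1] → 1 — matches
Only M6 stuck-at-1 reproduces the observed 1.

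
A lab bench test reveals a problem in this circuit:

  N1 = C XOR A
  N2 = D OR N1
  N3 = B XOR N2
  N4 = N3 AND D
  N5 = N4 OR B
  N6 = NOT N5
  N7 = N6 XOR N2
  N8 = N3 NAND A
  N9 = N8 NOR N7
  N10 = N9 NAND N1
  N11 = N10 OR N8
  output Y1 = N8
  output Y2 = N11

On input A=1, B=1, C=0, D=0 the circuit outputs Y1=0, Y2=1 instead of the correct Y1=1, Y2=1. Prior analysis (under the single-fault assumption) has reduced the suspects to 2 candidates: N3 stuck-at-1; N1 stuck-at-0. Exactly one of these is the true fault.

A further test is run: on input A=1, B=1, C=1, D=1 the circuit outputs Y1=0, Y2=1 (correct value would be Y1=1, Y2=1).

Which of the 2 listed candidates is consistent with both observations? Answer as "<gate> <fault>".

N3 stuck-at-1

Evaluate each candidate on input A=1, B=1, C=1, D=1:
  N3 stuck-at-1: N1=0, N2=1, N3=1 [stuck-at-1], N4=1, N5=1, N6=0, N7=1, N8=0, N9=0, N10=1, N11=1 → Y1=0, Y2=1 — matches
  N1 stuck-at-0: N1=0 [stuck-at-0], N2=1, N3=0, N4=0, N5=1, N6=0, N7=1, N8=1, N9=0, N10=1, N11=1 → Y1=1, Y2=1 — eliminated
Only N3 stuck-at-1 reproduces the observed Y1=0, Y2=1.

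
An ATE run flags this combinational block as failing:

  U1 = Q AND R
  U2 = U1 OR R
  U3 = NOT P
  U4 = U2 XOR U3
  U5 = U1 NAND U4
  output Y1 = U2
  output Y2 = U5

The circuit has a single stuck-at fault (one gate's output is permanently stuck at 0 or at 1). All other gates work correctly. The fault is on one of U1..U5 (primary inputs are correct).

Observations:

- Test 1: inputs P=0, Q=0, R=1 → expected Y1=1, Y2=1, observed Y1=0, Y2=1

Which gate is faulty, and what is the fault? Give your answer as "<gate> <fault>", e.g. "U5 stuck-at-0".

Fault-free values for test 1 (P=0, Q=0, R=1): U1=0, U2=1, U3=1, U4=0, U5=1, giving Y1=1, Y2=1. Observed Y1=0, Y2=1.
Test 1: faults giving observed Y1=0, Y2=1 are {U2 stuck-at-0}.
Only U2 stuck-at-0 is consistent with every test.

U2 stuck-at-0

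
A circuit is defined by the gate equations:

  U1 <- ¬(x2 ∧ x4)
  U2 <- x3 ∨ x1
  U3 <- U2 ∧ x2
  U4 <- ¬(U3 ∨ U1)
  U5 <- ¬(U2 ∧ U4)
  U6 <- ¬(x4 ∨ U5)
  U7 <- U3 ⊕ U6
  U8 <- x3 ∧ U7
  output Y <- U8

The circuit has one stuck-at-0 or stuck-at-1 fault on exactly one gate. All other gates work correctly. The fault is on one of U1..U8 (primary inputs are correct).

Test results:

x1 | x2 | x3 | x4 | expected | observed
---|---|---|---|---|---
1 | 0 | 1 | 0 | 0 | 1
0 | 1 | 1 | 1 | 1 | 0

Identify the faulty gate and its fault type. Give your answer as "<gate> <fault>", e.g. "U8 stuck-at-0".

Fault-free values for test 1 (x1=1, x2=0, x3=1, x4=0): U1=1, U2=1, U3=0, U4=0, U5=1, U6=0, U7=0, U8=0, giving Y=0. Observed 1.
Test 1: faults giving observed 1 are {U1 stuck-at-0, U3 stuck-at-1, U4 stuck-at-1, U5 stuck-at-0, U6 stuck-at-1, U7 stuck-at-1, U8 stuck-at-1}.
Test 2 (x1=0, x2=1, x3=1, x4=1): fault-free U1=0, U2=1, U3=1, U4=0, U5=1, U6=0, U7=1, U8=1 → 1; observed 0. Eliminates U1 stuck-at-0, U3 stuck-at-1, U4 stuck-at-1, U5 stuck-at-0, U7 stuck-at-1, U8 stuck-at-1.
Only U6 stuck-at-1 is consistent with every test.

U6 stuck-at-1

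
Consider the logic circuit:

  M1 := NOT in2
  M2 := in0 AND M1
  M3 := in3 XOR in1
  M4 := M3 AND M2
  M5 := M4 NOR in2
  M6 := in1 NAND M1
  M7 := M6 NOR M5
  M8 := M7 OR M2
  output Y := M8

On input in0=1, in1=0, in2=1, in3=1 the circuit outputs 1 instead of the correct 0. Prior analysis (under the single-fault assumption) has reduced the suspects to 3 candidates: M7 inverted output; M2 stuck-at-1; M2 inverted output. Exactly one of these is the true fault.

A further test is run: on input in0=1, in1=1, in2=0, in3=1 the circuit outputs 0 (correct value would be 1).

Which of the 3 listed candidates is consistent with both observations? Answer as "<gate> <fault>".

Evaluate each candidate on input in0=1, in1=1, in2=0, in3=1:
  M7 inverted output: M1=1, M2=1, M3=0, M4=0, M5=1, M6=0, M7=1 [inverted output], M8=1 → 1 — eliminated
  M2 stuck-at-1: M1=1, M2=1 [stuck-at-1], M3=0, M4=0, M5=1, M6=0, M7=0, M8=1 → 1 — eliminated
  M2 inverted output: M1=1, M2=0 [inverted output], M3=0, M4=0, M5=1, M6=0, M7=0, M8=0 → 0 — matches
Only M2 inverted output reproduces the observed 0.

M2 inverted output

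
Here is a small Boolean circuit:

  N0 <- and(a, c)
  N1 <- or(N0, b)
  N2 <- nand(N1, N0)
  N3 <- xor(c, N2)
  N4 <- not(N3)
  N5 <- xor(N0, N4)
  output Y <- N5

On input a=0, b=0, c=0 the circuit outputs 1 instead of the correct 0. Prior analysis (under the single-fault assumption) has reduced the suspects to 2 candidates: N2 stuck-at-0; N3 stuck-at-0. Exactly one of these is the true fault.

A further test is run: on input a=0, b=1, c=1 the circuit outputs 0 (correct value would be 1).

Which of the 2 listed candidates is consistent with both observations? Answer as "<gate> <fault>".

N2 stuck-at-0

Evaluate each candidate on input a=0, b=1, c=1:
  N2 stuck-at-0: N0=0, N1=1, N2=0 [stuck-at-0], N3=1, N4=0, N5=0 → 0 — matches
  N3 stuck-at-0: N0=0, N1=1, N2=1, N3=0 [stuck-at-0], N4=1, N5=1 → 1 — eliminated
Only N2 stuck-at-0 reproduces the observed 0.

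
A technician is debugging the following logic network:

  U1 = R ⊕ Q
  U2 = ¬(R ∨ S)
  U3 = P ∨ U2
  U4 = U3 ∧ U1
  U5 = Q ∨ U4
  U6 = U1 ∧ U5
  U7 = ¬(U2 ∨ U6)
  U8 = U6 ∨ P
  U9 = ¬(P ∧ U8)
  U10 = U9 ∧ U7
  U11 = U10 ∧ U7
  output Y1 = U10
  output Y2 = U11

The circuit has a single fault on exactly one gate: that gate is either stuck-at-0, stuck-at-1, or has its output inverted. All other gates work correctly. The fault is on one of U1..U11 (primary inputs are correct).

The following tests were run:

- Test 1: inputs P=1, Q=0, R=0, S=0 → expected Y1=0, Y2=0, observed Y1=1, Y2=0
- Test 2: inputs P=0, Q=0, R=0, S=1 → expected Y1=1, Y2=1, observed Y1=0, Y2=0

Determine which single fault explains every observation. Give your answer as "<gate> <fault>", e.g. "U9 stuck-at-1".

U10 inverted output

Fault-free values for test 1 (P=1, Q=0, R=0, S=0): U1=0, U2=1, U3=1, U4=0, U5=0, U6=0, U7=0, U8=1, U9=0, U10=0, U11=0, giving Y1=0, Y2=0. Observed Y1=1, Y2=0.
Test 1: faults giving observed Y1=1, Y2=0 are {U10 stuck-at-1, U10 inverted output}.
Test 2 (P=0, Q=0, R=0, S=1): fault-free U1=0, U2=0, U3=0, U4=0, U5=0, U6=0, U7=1, U8=0, U9=1, U10=1, U11=1 → Y1=1, Y2=1; observed Y1=0, Y2=0. Eliminates U10 stuck-at-1.
Only U10 inverted output is consistent with every test.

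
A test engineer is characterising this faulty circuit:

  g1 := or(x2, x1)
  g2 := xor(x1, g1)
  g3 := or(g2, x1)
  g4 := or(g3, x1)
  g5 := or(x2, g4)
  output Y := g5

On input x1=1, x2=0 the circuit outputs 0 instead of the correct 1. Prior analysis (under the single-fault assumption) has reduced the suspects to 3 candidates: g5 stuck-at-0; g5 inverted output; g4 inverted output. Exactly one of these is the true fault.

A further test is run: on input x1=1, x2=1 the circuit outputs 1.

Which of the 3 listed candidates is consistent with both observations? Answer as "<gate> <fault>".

Evaluate each candidate on input x1=1, x2=1:
  g5 stuck-at-0: g1=1, g2=0, g3=1, g4=1, g5=0 [stuck-at-0] → 0 — eliminated
  g5 inverted output: g1=1, g2=0, g3=1, g4=1, g5=0 [inverted output] → 0 — eliminated
  g4 inverted output: g1=1, g2=0, g3=1, g4=0 [inverted output], g5=1 → 1 — matches
Only g4 inverted output reproduces the observed 1.

g4 inverted output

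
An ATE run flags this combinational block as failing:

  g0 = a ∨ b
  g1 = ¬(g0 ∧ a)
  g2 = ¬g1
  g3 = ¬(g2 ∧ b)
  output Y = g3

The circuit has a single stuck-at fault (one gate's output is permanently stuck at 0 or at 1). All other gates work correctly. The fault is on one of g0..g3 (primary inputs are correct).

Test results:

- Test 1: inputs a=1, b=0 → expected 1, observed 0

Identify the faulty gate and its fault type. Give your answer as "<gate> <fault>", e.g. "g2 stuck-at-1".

Fault-free values for test 1 (a=1, b=0): g0=1, g1=0, g2=1, g3=1, giving Y=1. Observed 0.
Test 1: faults giving observed 0 are {g3 stuck-at-0}.
Only g3 stuck-at-0 is consistent with every test.

g3 stuck-at-0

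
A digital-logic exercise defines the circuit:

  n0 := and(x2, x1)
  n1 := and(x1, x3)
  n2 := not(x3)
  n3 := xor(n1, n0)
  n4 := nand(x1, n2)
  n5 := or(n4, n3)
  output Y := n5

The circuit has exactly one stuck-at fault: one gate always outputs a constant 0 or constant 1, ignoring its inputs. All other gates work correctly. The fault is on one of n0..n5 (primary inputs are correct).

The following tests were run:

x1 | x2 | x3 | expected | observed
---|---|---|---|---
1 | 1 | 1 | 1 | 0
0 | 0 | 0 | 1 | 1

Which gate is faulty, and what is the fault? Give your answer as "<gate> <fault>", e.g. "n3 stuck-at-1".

n2 stuck-at-1

Fault-free values for test 1 (x1=1, x2=1, x3=1): n0=1, n1=1, n2=0, n3=0, n4=1, n5=1, giving Y=1. Observed 0.
Test 1: faults giving observed 0 are {n2 stuck-at-1, n4 stuck-at-0, n5 stuck-at-0}.
Test 2 (x1=0, x2=0, x3=0): fault-free n0=0, n1=0, n2=1, n3=0, n4=1, n5=1 → 1; observed 1. Eliminates n4 stuck-at-0, n5 stuck-at-0.
Only n2 stuck-at-1 is consistent with every test.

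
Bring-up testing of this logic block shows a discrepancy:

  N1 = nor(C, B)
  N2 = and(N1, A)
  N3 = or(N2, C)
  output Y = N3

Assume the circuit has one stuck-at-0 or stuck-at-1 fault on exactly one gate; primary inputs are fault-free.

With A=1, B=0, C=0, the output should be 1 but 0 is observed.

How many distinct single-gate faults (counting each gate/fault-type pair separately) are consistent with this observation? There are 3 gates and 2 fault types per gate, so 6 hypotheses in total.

3

Fault-free: N1=1, N2=1, N3=1 → 1. Observed 0.
  N1 stuck-at-0: output 0 ✓
  N1 stuck-at-1: output 1 ✗
  N2 stuck-at-0: output 0 ✓
  N2 stuck-at-1: output 1 ✗
  N3 stuck-at-0: output 0 ✓
  N3 stuck-at-1: output 1 ✗
Consistent faults: {N1 stuck-at-0, N2 stuck-at-0, N3 stuck-at-0} — 3 in all.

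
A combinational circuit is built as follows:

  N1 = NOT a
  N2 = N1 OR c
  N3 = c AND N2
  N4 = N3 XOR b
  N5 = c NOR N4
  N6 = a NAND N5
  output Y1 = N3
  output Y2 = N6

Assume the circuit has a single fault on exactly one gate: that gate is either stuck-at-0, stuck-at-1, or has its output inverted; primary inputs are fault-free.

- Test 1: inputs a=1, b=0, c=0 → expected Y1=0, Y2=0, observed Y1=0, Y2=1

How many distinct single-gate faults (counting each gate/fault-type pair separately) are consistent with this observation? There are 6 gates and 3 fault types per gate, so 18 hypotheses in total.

Fault-free: N1=0, N2=0, N3=0, N4=0, N5=1, N6=0 → Y1=0, Y2=0. Observed Y1=0, Y2=1.
  N1: none of the 3 fault types match ✗
  N2: none of the 3 fault types match ✗
  N3: none of the 3 fault types match ✗
  N4: stuck-at-1, inverted output ✓; others ✗
  N5: stuck-at-0, inverted output ✓; others ✗
  N6: stuck-at-1, inverted output ✓; others ✗
Consistent faults: {N4 stuck-at-1, N4 inverted output, N5 stuck-at-0, N5 inverted output, N6 stuck-at-1, N6 inverted output} — 6 in all.

6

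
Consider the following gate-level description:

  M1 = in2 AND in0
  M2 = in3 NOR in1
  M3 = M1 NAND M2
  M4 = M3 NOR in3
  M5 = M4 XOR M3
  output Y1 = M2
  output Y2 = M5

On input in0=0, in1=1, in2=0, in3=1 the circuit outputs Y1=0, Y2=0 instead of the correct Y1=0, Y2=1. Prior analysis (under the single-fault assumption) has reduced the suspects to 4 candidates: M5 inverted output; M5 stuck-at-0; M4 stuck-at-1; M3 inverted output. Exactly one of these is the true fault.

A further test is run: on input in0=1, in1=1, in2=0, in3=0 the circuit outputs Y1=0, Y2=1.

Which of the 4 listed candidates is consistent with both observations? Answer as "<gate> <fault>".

Evaluate each candidate on input in0=1, in1=1, in2=0, in3=0:
  M5 inverted output: M1=0, M2=0, M3=1, M4=0, M5=0 [inverted output] → Y1=0, Y2=0 — eliminated
  M5 stuck-at-0: M1=0, M2=0, M3=1, M4=0, M5=0 [stuck-at-0] → Y1=0, Y2=0 — eliminated
  M4 stuck-at-1: M1=0, M2=0, M3=1, M4=1 [stuck-at-1], M5=0 → Y1=0, Y2=0 — eliminated
  M3 inverted output: M1=0, M2=0, M3=0 [inverted output], M4=1, M5=1 → Y1=0, Y2=1 — matches
Only M3 inverted output reproduces the observed Y1=0, Y2=1.

M3 inverted output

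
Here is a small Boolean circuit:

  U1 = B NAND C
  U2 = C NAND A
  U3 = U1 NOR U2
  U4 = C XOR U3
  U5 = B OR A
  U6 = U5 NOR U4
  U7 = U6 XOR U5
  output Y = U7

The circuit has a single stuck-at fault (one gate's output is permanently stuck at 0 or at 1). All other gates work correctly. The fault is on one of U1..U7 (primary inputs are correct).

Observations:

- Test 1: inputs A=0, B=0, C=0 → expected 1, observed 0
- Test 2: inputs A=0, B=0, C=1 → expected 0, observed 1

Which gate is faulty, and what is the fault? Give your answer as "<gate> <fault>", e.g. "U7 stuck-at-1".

Fault-free values for test 1 (A=0, B=0, C=0): U1=1, U2=1, U3=0, U4=0, U5=0, U6=1, U7=1, giving Y=1. Observed 0.
Test 1: faults giving observed 0 are {U3 stuck-at-1, U4 stuck-at-1, U6 stuck-at-0, U7 stuck-at-0}.
Test 2 (A=0, B=0, C=1): fault-free U1=1, U2=1, U3=0, U4=1, U5=0, U6=0, U7=0 → 0; observed 1. Eliminates U4 stuck-at-1, U6 stuck-at-0, U7 stuck-at-0.
Only U3 stuck-at-1 is consistent with every test.

U3 stuck-at-1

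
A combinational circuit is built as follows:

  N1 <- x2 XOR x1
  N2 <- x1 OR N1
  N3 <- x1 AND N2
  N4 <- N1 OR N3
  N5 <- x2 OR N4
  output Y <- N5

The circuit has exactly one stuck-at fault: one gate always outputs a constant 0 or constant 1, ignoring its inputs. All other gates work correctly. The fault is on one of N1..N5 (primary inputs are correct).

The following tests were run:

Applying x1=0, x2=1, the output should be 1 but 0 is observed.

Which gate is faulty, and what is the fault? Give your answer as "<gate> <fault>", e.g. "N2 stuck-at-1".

Fault-free values for test 1 (x1=0, x2=1): N1=1, N2=1, N3=0, N4=1, N5=1, giving Y=1. Observed 0.
Test 1: faults giving observed 0 are {N5 stuck-at-0}.
Only N5 stuck-at-0 is consistent with every test.

N5 stuck-at-0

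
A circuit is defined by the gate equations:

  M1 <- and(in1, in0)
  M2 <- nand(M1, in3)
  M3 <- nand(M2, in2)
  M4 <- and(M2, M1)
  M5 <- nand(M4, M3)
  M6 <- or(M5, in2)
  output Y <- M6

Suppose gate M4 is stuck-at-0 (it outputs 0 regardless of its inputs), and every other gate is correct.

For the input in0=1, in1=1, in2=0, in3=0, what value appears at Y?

1

Propagate with M4 forced: M1=1, M2=1, M3=1, M4=0 [stuck-at-0], M5=1, M6=1.
So Y = 1. (Without the fault it would be 0.)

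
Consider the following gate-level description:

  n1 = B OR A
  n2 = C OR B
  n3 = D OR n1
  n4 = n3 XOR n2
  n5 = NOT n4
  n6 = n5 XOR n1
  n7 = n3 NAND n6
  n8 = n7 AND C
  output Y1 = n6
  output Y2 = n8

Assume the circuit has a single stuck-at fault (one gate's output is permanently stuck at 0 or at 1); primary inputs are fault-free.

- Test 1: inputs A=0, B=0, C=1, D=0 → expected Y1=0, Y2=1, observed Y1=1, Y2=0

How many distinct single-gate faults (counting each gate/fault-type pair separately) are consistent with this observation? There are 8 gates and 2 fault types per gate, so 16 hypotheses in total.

Fault-free: n1=0, n2=1, n3=0, n4=1, n5=0, n6=0, n7=1, n8=1 → Y1=0, Y2=1. Observed Y1=1, Y2=0.
  n1: none of the 2 fault types match ✗
  n2: none of the 2 fault types match ✗
  n3: stuck-at-1 ✓; others ✗
  n4: none of the 2 fault types match ✗
  n5: none of the 2 fault types match ✗
  n6: none of the 2 fault types match ✗
  n7: none of the 2 fault types match ✗
  n8: none of the 2 fault types match ✗
Consistent faults: {n3 stuck-at-1} — 1 in all.

1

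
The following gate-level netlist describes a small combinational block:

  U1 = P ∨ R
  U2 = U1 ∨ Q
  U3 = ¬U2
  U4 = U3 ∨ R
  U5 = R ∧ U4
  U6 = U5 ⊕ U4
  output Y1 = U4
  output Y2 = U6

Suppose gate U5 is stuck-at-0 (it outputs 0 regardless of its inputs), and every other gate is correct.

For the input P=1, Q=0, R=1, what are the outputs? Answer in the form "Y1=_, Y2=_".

Propagate with U5 forced: U1=1, U2=1, U3=0, U4=1, U5=0 [stuck-at-0], U6=1.
So the outputs are Y1=1, Y2=1. (Without the fault they would be Y1=1, Y2=0.)

Y1=1, Y2=1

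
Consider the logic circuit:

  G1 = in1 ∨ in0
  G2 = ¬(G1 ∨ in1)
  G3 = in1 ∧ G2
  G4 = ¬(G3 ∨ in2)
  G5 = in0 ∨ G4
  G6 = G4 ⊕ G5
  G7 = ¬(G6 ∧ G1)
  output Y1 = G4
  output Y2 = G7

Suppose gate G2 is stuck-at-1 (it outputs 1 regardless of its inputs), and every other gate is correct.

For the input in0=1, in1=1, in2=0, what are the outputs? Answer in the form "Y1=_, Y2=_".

Propagate with G2 forced: G1=1, G2=1 [stuck-at-1], G3=1, G4=0, G5=1, G6=1, G7=0.
So the outputs are Y1=0, Y2=0. (Without the fault they would be Y1=1, Y2=1.)

Y1=0, Y2=0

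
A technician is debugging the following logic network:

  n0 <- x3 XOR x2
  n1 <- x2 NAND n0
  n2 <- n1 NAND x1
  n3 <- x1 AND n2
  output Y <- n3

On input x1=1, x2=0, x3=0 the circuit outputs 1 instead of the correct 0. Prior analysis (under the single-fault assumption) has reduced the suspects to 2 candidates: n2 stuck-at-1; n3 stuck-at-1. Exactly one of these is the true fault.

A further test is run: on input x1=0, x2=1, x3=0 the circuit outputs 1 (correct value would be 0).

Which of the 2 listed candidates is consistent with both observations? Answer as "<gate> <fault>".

n3 stuck-at-1

Evaluate each candidate on input x1=0, x2=1, x3=0:
  n2 stuck-at-1: n0=1, n1=0, n2=1 [stuck-at-1], n3=0 → 0 — eliminated
  n3 stuck-at-1: n0=1, n1=0, n2=1, n3=1 [stuck-at-1] → 1 — matches
Only n3 stuck-at-1 reproduces the observed 1.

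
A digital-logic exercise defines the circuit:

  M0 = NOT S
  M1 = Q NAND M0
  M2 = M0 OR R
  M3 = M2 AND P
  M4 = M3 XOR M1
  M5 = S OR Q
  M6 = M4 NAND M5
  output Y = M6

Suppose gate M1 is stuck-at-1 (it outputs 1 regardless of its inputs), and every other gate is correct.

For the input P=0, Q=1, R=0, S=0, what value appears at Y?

0

Propagate with M1 forced: M0=1, M1=1 [stuck-at-1], M2=1, M3=0, M4=1, M5=1, M6=0.
So Y = 0. (Without the fault it would be 1.)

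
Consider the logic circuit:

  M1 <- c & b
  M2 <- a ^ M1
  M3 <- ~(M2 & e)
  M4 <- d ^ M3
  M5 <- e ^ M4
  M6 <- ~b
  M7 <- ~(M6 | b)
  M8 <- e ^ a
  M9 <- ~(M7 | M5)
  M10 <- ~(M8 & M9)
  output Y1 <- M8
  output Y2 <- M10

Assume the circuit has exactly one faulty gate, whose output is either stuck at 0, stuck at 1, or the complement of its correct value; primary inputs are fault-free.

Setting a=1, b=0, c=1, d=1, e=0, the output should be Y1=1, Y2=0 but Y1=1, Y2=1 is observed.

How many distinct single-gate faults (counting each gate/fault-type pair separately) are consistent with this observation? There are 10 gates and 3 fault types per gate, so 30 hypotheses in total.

Fault-free: M1=0, M2=1, M3=1, M4=0, M5=0, M6=1, M7=0, M8=1, M9=1, M10=0 → Y1=1, Y2=0. Observed Y1=1, Y2=1.
  M1: none of the 3 fault types match ✗
  M2: none of the 3 fault types match ✗
  M3: stuck-at-0, inverted output ✓; others ✗
  M4: stuck-at-1, inverted output ✓; others ✗
  M5: stuck-at-1, inverted output ✓; others ✗
  M6: stuck-at-0, inverted output ✓; others ✗
  M7: stuck-at-1, inverted output ✓; others ✗
  M8: none of the 3 fault types match ✗
  M9: stuck-at-0, inverted output ✓; others ✗
  M10: stuck-at-1, inverted output ✓; others ✗
Consistent faults: {M3 stuck-at-0, M3 inverted output, M4 stuck-at-1, M4 inverted output, M5 stuck-at-1, M5 inverted output, M6 stuck-at-0, M6 inverted output, M7 stuck-at-1, M7 inverted output, M9 stuck-at-0, M9 inverted output, M10 stuck-at-1, M10 inverted output} — 14 in all.

14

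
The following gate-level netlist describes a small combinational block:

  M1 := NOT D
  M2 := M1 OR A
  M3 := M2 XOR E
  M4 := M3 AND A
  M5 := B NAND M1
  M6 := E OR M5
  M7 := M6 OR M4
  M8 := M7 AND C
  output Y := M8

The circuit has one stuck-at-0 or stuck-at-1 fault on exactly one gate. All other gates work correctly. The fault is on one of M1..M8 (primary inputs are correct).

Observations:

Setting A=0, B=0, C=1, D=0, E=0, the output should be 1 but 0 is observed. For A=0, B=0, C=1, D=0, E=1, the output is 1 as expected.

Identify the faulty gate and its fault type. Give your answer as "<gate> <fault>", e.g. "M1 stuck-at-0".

M5 stuck-at-0

Fault-free values for test 1 (A=0, B=0, C=1, D=0, E=0): M1=1, M2=1, M3=1, M4=0, M5=1, M6=1, M7=1, M8=1, giving Y=1. Observed 0.
Test 1: faults giving observed 0 are {M5 stuck-at-0, M6 stuck-at-0, M7 stuck-at-0, M8 stuck-at-0}.
Test 2 (A=0, B=0, C=1, D=0, E=1): fault-free M1=1, M2=1, M3=0, M4=0, M5=1, M6=1, M7=1, M8=1 → 1; observed 1. Eliminates M6 stuck-at-0, M7 stuck-at-0, M8 stuck-at-0.
Only M5 stuck-at-0 is consistent with every test.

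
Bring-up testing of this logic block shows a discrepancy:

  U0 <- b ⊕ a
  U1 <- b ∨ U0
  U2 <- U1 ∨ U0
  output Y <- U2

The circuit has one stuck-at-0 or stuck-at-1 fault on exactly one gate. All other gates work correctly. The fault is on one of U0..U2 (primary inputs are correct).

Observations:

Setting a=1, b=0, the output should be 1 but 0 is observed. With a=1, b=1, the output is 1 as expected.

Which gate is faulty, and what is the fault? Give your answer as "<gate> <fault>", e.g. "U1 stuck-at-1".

U0 stuck-at-0

Fault-free values for test 1 (a=1, b=0): U0=1, U1=1, U2=1, giving Y=1. Observed 0.
Test 1: faults giving observed 0 are {U0 stuck-at-0, U2 stuck-at-0}.
Test 2 (a=1, b=1): fault-free U0=0, U1=1, U2=1 → 1; observed 1. Eliminates U2 stuck-at-0.
Only U0 stuck-at-0 is consistent with every test.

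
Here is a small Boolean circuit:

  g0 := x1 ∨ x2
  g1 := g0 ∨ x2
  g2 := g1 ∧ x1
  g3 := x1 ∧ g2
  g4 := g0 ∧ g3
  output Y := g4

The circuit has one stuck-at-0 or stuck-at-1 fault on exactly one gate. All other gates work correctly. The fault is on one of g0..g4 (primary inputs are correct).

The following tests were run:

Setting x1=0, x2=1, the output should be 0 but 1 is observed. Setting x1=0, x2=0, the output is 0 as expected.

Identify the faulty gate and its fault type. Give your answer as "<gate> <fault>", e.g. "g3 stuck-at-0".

g3 stuck-at-1

Fault-free values for test 1 (x1=0, x2=1): g0=1, g1=1, g2=0, g3=0, g4=0, giving Y=0. Observed 1.
Test 1: faults giving observed 1 are {g3 stuck-at-1, g4 stuck-at-1}.
Test 2 (x1=0, x2=0): fault-free g0=0, g1=0, g2=0, g3=0, g4=0 → 0; observed 0. Eliminates g4 stuck-at-1.
Only g3 stuck-at-1 is consistent with every test.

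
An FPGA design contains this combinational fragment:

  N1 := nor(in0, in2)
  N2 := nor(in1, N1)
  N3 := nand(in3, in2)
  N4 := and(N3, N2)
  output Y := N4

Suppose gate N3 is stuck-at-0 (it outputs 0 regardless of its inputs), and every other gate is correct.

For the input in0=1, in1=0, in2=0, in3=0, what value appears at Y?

0

Propagate with N3 forced: N1=0, N2=1, N3=0 [stuck-at-0], N4=0.
So Y = 0. (Without the fault it would be 1.)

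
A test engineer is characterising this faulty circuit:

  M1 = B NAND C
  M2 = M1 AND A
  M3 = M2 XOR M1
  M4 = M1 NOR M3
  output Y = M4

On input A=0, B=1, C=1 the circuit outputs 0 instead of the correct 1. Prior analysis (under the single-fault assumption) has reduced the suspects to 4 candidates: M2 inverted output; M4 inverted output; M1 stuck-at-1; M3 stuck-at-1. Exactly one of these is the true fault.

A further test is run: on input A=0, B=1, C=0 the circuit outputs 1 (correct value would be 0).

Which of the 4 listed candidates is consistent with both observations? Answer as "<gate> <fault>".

Evaluate each candidate on input A=0, B=1, C=0:
  M2 inverted output: M1=1, M2=1 [inverted output], M3=0, M4=0 → 0 — eliminated
  M4 inverted output: M1=1, M2=0, M3=1, M4=1 [inverted output] → 1 — matches
  M1 stuck-at-1: M1=1 [stuck-at-1], M2=0, M3=1, M4=0 → 0 — eliminated
  M3 stuck-at-1: M1=1, M2=0, M3=1 [stuck-at-1], M4=0 → 0 — eliminated
Only M4 inverted output reproduces the observed 1.

M4 inverted output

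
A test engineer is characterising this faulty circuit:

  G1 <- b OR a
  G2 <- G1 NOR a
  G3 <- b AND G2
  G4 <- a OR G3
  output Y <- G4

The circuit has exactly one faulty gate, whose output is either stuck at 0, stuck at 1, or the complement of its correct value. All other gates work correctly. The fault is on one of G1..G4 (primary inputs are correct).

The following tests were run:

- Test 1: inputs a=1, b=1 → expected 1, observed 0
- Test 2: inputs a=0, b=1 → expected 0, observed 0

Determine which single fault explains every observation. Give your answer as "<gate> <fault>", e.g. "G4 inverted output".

G4 stuck-at-0

Fault-free values for test 1 (a=1, b=1): G1=1, G2=0, G3=0, G4=1, giving Y=1. Observed 0.
Test 1: faults giving observed 0 are {G4 stuck-at-0, G4 inverted output}.
Test 2 (a=0, b=1): fault-free G1=1, G2=0, G3=0, G4=0 → 0; observed 0. Eliminates G4 inverted output.
Only G4 stuck-at-0 is consistent with every test.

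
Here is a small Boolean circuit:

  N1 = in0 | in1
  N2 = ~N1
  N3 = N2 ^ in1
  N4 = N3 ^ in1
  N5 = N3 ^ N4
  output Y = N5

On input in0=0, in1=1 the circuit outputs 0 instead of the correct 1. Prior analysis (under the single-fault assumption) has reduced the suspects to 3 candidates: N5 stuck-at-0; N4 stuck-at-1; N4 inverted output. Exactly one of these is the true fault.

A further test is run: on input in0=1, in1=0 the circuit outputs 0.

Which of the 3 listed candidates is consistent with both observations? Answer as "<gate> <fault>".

N5 stuck-at-0

Evaluate each candidate on input in0=1, in1=0:
  N5 stuck-at-0: N1=1, N2=0, N3=0, N4=0, N5=0 [stuck-at-0] → 0 — matches
  N4 stuck-at-1: N1=1, N2=0, N3=0, N4=1 [stuck-at-1], N5=1 → 1 — eliminated
  N4 inverted output: N1=1, N2=0, N3=0, N4=1 [inverted output], N5=1 → 1 — eliminated
Only N5 stuck-at-0 reproduces the observed 0.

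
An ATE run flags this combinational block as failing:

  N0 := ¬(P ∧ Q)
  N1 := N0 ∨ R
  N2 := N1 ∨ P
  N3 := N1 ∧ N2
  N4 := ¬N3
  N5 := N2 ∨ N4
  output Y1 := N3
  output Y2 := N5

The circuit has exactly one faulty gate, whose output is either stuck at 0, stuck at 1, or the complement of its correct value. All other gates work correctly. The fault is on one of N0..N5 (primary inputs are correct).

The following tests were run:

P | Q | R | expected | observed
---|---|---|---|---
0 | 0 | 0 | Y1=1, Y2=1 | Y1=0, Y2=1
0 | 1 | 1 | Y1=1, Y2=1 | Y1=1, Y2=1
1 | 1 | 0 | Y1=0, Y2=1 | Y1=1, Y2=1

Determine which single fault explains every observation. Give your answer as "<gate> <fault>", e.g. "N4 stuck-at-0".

N0 inverted output

Fault-free values for test 1 (P=0, Q=0, R=0): N0=1, N1=1, N2=1, N3=1, N4=0, N5=1, giving Y1=1, Y2=1. Observed Y1=0, Y2=1.
Test 1: faults giving observed Y1=0, Y2=1 are {N0 stuck-at-0, N0 inverted output, N1 stuck-at-0, N1 inverted output, N2 stuck-at-0, N2 inverted output, N3 stuck-at-0, N3 inverted output}.
Test 2 (P=0, Q=1, R=1): fault-free N0=1, N1=1, N2=1, N3=1, N4=0, N5=1 → Y1=1, Y2=1; observed Y1=1, Y2=1. Eliminates N1 stuck-at-0, N1 inverted output, N2 stuck-at-0, N2 inverted output, N3 stuck-at-0, N3 inverted output.
Test 3 (P=1, Q=1, R=0): fault-free N0=0, N1=0, N2=1, N3=0, N4=1, N5=1 → Y1=0, Y2=1; observed Y1=1, Y2=1. Eliminates N0 stuck-at-0.
Only N0 inverted output is consistent with every test.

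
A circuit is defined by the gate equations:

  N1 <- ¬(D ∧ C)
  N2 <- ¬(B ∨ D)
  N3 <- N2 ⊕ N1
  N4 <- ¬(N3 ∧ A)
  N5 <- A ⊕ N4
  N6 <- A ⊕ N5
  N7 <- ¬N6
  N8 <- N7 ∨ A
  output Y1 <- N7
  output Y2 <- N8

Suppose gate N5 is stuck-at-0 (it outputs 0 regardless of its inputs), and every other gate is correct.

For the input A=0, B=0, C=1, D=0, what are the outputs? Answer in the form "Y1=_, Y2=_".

Propagate with N5 forced: N1=1, N2=1, N3=0, N4=1, N5=0 [stuck-at-0], N6=0, N7=1, N8=1.
So the outputs are Y1=1, Y2=1. (Without the fault they would be Y1=0, Y2=0.)

Y1=1, Y2=1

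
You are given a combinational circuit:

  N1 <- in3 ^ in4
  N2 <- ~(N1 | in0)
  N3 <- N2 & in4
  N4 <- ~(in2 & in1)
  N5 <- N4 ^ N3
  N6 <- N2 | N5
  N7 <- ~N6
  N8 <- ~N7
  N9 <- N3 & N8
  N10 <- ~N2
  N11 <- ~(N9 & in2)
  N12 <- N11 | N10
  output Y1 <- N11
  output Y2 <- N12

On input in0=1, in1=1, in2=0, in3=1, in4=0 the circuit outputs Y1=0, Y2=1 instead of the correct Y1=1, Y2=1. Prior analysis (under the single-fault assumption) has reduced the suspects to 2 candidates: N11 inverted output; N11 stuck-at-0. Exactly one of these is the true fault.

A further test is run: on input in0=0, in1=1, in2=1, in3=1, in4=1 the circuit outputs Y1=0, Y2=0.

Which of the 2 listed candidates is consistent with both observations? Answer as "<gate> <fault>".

N11 stuck-at-0

Evaluate each candidate on input in0=0, in1=1, in2=1, in3=1, in4=1:
  N11 inverted output: N1=0, N2=1, N3=1, N4=0, N5=1, N6=1, N7=0, N8=1, N9=1, N10=0, N11=1 [inverted output], N12=1 → Y1=1, Y2=1 — eliminated
  N11 stuck-at-0: N1=0, N2=1, N3=1, N4=0, N5=1, N6=1, N7=0, N8=1, N9=1, N10=0, N11=0 [stuck-at-0], N12=0 → Y1=0, Y2=0 — matches
Only N11 stuck-at-0 reproduces the observed Y1=0, Y2=0.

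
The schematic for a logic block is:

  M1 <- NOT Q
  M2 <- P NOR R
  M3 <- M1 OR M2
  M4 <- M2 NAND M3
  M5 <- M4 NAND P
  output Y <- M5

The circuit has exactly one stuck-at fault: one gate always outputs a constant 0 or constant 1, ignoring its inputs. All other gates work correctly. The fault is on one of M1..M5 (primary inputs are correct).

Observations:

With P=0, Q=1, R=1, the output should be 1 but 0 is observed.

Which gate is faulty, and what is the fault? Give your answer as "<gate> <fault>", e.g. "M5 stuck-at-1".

Fault-free values for test 1 (P=0, Q=1, R=1): M1=0, M2=0, M3=0, M4=1, M5=1, giving Y=1. Observed 0.
Test 1: faults giving observed 0 are {M5 stuck-at-0}.
Only M5 stuck-at-0 is consistent with every test.

M5 stuck-at-0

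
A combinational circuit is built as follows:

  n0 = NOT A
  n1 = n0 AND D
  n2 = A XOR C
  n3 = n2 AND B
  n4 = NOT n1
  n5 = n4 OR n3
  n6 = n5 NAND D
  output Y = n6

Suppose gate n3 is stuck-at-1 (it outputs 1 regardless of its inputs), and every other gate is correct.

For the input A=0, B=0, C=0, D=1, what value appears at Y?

0

Propagate with n3 forced: n0=1, n1=1, n2=0, n3=1 [stuck-at-1], n4=0, n5=1, n6=0.
So Y = 0. (Without the fault it would be 1.)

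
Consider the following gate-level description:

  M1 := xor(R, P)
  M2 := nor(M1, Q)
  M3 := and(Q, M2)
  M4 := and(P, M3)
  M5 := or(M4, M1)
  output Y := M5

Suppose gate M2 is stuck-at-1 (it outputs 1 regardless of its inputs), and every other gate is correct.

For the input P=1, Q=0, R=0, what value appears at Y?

1

Propagate with M2 forced: M1=1, M2=1 [stuck-at-1], M3=0, M4=0, M5=1.
So Y = 1. (Same as the fault-free value — the fault is masked on this input.)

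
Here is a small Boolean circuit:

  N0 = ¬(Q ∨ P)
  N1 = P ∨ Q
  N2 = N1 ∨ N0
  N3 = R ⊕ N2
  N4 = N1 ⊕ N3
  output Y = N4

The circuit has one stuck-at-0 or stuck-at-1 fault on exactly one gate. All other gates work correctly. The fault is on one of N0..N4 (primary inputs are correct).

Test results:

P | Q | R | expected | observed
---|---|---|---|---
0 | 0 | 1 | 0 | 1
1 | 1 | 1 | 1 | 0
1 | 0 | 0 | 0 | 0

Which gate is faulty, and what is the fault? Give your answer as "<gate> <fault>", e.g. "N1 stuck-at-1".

Fault-free values for test 1 (P=0, Q=0, R=1): N0=1, N1=0, N2=1, N3=0, N4=0, giving Y=0. Observed 1.
Test 1: faults giving observed 1 are {N0 stuck-at-0, N1 stuck-at-1, N2 stuck-at-0, N3 stuck-at-1, N4 stuck-at-1}.
Test 2 (P=1, Q=1, R=1): fault-free N0=0, N1=1, N2=1, N3=0, N4=1 → 1; observed 0. Eliminates N0 stuck-at-0, N1 stuck-at-1, N4 stuck-at-1.
Test 3 (P=1, Q=0, R=0): fault-free N0=0, N1=1, N2=1, N3=1, N4=0 → 0; observed 0. Eliminates N2 stuck-at-0.
Only N3 stuck-at-1 is consistent with every test.

N3 stuck-at-1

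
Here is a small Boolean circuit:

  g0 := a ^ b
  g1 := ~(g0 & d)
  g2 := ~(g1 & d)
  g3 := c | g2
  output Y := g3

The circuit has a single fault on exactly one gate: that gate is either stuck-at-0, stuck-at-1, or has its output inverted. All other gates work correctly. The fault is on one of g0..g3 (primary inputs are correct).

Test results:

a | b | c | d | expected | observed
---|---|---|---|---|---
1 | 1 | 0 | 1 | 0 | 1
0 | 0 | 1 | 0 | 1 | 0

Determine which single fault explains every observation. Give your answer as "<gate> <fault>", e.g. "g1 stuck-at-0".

Fault-free values for test 1 (a=1, b=1, c=0, d=1): g0=0, g1=1, g2=0, g3=0, giving Y=0. Observed 1.
Test 1: faults giving observed 1 are {g0 stuck-at-1, g0 inverted output, g1 stuck-at-0, g1 inverted output, g2 stuck-at-1, g2 inverted output, g3 stuck-at-1, g3 inverted output}.
Test 2 (a=0, b=0, c=1, d=0): fault-free g0=0, g1=1, g2=1, g3=1 → 1; observed 0. Eliminates g0 stuck-at-1, g0 inverted output, g1 stuck-at-0, g1 inverted output, g2 stuck-at-1, g2 inverted output, g3 stuck-at-1.
Only g3 inverted output is consistent with every test.

g3 inverted output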